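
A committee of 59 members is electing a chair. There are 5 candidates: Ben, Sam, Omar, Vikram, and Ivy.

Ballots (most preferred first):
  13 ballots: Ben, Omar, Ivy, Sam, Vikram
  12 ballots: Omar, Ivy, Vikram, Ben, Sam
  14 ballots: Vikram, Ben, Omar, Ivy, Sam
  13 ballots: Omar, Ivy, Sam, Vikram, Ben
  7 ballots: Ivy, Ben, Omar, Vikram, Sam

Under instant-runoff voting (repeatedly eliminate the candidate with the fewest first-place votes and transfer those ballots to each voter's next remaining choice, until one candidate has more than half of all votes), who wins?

Ben

Round 1: Ben 13, Sam 0, Omar 25, Vikram 14, Ivy 7. Sam eliminated.
Round 2: Ben 13, Omar 25, Vikram 14, Ivy 7. Ivy eliminated.
Round 3: Ben 20, Omar 25, Vikram 14. Vikram eliminated.
Round 4: Ben 34, Omar 25. Ben has a majority (≥30).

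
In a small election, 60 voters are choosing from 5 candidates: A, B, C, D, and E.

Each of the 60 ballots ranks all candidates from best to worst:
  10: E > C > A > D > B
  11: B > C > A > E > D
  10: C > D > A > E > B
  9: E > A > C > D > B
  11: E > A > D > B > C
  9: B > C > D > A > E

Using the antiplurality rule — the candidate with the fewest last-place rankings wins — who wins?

Last-place votes: A 0, B 29, C 11, D 11, E 9.

A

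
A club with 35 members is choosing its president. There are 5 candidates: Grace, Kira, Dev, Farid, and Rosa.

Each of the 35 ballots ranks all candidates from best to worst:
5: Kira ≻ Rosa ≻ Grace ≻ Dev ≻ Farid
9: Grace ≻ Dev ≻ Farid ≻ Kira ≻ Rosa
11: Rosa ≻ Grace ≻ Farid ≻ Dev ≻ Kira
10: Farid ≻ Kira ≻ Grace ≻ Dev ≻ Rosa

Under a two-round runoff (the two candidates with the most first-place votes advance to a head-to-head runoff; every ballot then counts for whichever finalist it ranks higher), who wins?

Round 1 first-place votes: Grace 9, Kira 5, Dev 0, Farid 10, Rosa 11. Rosa and Farid advance.
Runoff: Rosa is ranked above Farid on 16 ballots, Farid above Rosa on 19.

Farid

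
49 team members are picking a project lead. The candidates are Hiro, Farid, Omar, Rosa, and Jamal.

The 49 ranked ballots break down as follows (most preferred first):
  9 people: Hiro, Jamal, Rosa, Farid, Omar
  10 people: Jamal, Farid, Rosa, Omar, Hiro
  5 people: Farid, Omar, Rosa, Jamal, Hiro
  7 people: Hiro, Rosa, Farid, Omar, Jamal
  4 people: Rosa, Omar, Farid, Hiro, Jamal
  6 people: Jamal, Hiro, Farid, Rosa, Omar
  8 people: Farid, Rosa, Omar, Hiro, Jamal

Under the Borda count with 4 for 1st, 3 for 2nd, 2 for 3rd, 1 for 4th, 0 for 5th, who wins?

Hiro: 9×4 + 10×0 + 5×0 + 7×4 + 4×1 + 6×3 + 8×1 = 94
Farid: 9×1 + 10×3 + 5×4 + 7×2 + 4×2 + 6×2 + 8×4 = 125
Omar: 9×0 + 10×1 + 5×3 + 7×1 + 4×3 + 6×0 + 8×2 = 60
Rosa: 9×2 + 10×2 + 5×2 + 7×3 + 4×4 + 6×1 + 8×3 = 115
Jamal: 9×3 + 10×4 + 5×1 + 7×0 + 4×0 + 6×4 + 8×0 = 96

Farid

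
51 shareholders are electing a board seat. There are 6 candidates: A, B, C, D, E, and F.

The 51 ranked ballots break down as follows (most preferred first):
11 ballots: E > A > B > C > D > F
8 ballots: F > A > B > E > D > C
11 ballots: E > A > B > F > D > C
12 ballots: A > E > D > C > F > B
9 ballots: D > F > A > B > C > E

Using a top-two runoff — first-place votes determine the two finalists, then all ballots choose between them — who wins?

A

Round 1 first-place votes: A 12, B 0, C 0, D 9, E 22, F 8. E and A advance.
Runoff: E is ranked above A on 22 ballots, A above E on 29.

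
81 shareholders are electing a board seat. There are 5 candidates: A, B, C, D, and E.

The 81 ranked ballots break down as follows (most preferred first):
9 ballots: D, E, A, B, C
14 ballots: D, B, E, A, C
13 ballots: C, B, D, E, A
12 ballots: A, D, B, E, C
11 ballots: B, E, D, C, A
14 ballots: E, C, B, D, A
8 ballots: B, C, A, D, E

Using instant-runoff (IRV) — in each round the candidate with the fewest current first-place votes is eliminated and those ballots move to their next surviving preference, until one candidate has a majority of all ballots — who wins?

Round 1: A 12, B 19, C 13, D 23, E 14. A eliminated.
Round 2: B 19, C 13, D 35, E 14. C eliminated.
Round 3: B 32, D 35, E 14. E eliminated.
Round 4: B 46, D 35. B has a majority (≥41).

B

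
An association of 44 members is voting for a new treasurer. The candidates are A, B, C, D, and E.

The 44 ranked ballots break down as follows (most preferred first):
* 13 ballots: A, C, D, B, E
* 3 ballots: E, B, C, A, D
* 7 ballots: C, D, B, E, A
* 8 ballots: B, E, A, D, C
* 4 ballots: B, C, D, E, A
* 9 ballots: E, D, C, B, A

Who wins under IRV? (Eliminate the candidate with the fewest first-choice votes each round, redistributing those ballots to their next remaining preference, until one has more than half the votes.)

B

Round 1: A 13, B 12, C 7, D 0, E 12. D eliminated.
Round 2: A 13, B 12, C 7, E 12. C eliminated.
Round 3: A 13, B 19, E 12. E eliminated.
Round 4: A 13, B 31. B has a majority (≥23).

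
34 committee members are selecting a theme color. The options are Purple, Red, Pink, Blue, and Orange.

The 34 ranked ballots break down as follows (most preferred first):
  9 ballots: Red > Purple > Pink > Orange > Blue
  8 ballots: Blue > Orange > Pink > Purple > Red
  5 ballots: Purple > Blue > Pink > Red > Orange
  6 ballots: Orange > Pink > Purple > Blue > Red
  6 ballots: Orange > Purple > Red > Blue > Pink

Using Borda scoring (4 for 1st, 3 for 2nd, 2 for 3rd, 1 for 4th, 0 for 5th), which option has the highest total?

Purple

Purple: 9×3 + 8×1 + 5×4 + 6×2 + 6×3 = 85
Red: 9×4 + 8×0 + 5×1 + 6×0 + 6×2 = 53
Pink: 9×2 + 8×2 + 5×2 + 6×3 + 6×0 = 62
Blue: 9×0 + 8×4 + 5×3 + 6×1 + 6×1 = 59
Orange: 9×1 + 8×3 + 5×0 + 6×4 + 6×4 = 81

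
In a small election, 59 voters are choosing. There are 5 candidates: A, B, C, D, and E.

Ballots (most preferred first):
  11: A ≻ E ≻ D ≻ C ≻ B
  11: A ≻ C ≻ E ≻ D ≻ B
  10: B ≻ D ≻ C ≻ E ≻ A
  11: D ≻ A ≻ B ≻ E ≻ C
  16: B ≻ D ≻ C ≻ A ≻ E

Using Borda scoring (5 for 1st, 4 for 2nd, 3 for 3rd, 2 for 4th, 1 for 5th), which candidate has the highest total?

A: 11×5 + 11×5 + 10×1 + 11×4 + 16×2 = 196
B: 11×1 + 11×1 + 10×5 + 11×3 + 16×5 = 185
C: 11×2 + 11×4 + 10×3 + 11×1 + 16×3 = 155
D: 11×3 + 11×2 + 10×4 + 11×5 + 16×4 = 214
E: 11×4 + 11×3 + 10×2 + 11×2 + 16×1 = 135

D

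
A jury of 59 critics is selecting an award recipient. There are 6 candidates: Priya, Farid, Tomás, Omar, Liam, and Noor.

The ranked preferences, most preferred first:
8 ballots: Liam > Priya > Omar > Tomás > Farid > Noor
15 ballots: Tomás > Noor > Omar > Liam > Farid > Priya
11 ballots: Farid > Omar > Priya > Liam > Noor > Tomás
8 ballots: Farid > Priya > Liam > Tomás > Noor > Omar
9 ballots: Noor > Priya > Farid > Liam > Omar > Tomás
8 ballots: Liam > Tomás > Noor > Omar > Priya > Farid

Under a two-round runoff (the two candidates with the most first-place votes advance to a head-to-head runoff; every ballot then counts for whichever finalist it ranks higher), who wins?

Liam

Round 1 first-place votes: Priya 0, Farid 19, Tomás 15, Omar 0, Liam 16, Noor 9. Farid and Liam advance.
Runoff: Farid is ranked above Liam on 28 ballots, Liam above Farid on 31.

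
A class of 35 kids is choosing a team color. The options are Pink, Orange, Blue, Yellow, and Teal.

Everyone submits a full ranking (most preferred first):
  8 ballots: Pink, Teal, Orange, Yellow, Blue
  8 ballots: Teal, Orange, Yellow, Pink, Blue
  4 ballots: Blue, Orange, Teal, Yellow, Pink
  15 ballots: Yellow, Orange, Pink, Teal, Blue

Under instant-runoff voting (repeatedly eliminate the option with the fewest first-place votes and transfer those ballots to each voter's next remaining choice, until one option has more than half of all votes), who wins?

Round 1: Pink 8, Orange 0, Blue 4, Yellow 15, Teal 8. Orange eliminated.
Round 2: Pink 8, Blue 4, Yellow 15, Teal 8. Blue eliminated.
Round 3: Pink 8, Yellow 15, Teal 12. Pink eliminated.
Round 4: Yellow 15, Teal 20. Teal has a majority (≥18).

Teal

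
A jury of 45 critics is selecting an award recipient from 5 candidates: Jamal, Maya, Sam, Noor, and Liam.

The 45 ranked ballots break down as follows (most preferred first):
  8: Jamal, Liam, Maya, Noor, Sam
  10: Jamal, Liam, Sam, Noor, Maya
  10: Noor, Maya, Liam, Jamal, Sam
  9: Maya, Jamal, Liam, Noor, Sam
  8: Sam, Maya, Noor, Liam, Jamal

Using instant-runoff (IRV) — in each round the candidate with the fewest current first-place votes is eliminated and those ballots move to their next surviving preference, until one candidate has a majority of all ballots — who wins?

Maya

Round 1: Jamal 18, Maya 9, Sam 8, Noor 10, Liam 0. Liam eliminated.
Round 2: Jamal 18, Maya 9, Sam 8, Noor 10. Sam eliminated.
Round 3: Jamal 18, Maya 17, Noor 10. Noor eliminated.
Round 4: Jamal 18, Maya 27. Maya has a majority (≥23).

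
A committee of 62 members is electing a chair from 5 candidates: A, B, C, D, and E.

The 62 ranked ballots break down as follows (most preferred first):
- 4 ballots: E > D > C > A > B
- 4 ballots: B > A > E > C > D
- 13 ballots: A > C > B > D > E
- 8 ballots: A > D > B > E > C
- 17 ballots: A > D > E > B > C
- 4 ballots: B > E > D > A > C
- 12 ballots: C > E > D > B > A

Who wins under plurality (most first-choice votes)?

A

First-place votes: A 38, B 8, C 12, D 0, E 4.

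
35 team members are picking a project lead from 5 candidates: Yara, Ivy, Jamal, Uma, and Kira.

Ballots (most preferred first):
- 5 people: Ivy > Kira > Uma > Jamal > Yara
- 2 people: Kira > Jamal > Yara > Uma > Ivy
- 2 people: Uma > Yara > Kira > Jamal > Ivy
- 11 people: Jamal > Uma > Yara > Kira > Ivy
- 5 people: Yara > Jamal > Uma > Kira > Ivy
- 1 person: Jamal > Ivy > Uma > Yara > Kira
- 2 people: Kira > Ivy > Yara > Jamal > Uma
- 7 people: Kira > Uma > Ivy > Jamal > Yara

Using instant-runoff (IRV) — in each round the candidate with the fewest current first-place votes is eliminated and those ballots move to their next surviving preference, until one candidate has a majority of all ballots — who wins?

Kira

Round 1: Yara 5, Ivy 5, Jamal 12, Uma 2, Kira 11. Uma eliminated.
Round 2: Yara 7, Ivy 5, Jamal 12, Kira 11. Ivy eliminated.
Round 3: Yara 7, Jamal 12, Kira 16. Yara eliminated.
Round 4: Jamal 17, Kira 18. Kira has a majority (≥18).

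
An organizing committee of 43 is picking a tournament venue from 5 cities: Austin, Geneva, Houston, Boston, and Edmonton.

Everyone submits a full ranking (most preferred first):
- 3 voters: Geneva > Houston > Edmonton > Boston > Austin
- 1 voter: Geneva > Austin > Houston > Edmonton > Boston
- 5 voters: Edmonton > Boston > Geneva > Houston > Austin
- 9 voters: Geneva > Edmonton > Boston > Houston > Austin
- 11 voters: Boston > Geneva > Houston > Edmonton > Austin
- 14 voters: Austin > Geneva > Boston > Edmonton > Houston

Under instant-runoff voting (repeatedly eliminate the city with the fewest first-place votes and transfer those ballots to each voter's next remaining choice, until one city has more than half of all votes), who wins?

Round 1: Austin 14, Geneva 13, Houston 0, Boston 11, Edmonton 5. Houston eliminated.
Round 2: Austin 14, Geneva 13, Boston 11, Edmonton 5. Edmonton eliminated.
Round 3: Austin 14, Geneva 13, Boston 16. Geneva eliminated.
Round 4: Austin 15, Boston 28. Boston has a majority (≥22).

Boston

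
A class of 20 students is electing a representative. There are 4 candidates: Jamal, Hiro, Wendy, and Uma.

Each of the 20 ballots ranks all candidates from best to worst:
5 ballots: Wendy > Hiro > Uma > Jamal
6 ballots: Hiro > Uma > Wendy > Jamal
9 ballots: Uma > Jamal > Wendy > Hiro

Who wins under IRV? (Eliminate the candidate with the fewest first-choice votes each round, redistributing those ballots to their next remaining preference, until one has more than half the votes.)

Round 1: Jamal 0, Hiro 6, Wendy 5, Uma 9. Jamal eliminated.
Round 2: Hiro 6, Wendy 5, Uma 9. Wendy eliminated.
Round 3: Hiro 11, Uma 9. Hiro has a majority (≥11).

Hiro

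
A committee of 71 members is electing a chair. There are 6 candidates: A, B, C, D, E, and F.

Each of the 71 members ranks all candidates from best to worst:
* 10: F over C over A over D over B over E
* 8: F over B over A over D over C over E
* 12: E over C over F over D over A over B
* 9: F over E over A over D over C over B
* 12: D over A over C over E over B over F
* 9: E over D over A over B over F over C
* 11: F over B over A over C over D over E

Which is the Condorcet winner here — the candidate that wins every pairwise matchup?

F vs A: 50–21
F vs B: 50–21
F vs C: 47–24
F vs D: 50–21
F vs E: 38–33
F beats every other candidate.

F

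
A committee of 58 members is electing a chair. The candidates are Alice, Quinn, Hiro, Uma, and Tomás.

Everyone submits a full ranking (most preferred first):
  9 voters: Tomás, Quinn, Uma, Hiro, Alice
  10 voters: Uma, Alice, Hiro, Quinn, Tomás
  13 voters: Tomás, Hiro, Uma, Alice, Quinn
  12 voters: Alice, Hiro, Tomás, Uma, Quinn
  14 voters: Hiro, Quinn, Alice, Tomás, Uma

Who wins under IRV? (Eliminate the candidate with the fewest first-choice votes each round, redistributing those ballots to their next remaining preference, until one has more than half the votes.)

Round 1: Alice 12, Quinn 0, Hiro 14, Uma 10, Tomás 22. Quinn eliminated.
Round 2: Alice 12, Hiro 14, Uma 10, Tomás 22. Uma eliminated.
Round 3: Alice 22, Hiro 14, Tomás 22. Hiro eliminated.
Round 4: Alice 36, Tomás 22. Alice has a majority (≥30).

Alice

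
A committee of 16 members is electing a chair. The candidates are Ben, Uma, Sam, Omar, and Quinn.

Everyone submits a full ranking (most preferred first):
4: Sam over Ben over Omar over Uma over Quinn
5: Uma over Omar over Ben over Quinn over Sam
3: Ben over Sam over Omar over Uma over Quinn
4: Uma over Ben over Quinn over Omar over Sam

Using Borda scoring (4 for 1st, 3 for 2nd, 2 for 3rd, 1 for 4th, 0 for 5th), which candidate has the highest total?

Ben

Ben: 4×3 + 5×2 + 3×4 + 4×3 = 46
Uma: 4×1 + 5×4 + 3×1 + 4×4 = 43
Sam: 4×4 + 5×0 + 3×3 + 4×0 = 25
Omar: 4×2 + 5×3 + 3×2 + 4×1 = 33
Quinn: 4×0 + 5×1 + 3×0 + 4×2 = 13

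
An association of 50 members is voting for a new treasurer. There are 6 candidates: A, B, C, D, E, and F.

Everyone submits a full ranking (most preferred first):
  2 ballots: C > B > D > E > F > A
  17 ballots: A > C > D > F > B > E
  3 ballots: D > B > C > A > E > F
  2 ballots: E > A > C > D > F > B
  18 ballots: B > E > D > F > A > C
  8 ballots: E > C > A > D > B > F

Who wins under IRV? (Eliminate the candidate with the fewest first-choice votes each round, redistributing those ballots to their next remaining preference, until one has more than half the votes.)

Round 1: A 17, B 18, C 2, D 3, E 10, F 0. F eliminated.
Round 2: A 17, B 18, C 2, D 3, E 10. C eliminated.
Round 3: A 17, B 20, D 3, E 10. D eliminated.
Round 4: A 17, B 23, E 10. E eliminated.
Round 5: A 27, B 23. A has a majority (≥26).

A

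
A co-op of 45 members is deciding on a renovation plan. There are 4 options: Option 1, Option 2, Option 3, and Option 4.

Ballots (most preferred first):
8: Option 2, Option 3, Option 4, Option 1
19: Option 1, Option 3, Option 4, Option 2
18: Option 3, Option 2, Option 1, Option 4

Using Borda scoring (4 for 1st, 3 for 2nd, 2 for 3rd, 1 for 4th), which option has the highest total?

Option 3

Option 1: 8×1 + 19×4 + 18×2 = 120
Option 2: 8×4 + 19×1 + 18×3 = 105
Option 3: 8×3 + 19×3 + 18×4 = 153
Option 4: 8×2 + 19×2 + 18×1 = 72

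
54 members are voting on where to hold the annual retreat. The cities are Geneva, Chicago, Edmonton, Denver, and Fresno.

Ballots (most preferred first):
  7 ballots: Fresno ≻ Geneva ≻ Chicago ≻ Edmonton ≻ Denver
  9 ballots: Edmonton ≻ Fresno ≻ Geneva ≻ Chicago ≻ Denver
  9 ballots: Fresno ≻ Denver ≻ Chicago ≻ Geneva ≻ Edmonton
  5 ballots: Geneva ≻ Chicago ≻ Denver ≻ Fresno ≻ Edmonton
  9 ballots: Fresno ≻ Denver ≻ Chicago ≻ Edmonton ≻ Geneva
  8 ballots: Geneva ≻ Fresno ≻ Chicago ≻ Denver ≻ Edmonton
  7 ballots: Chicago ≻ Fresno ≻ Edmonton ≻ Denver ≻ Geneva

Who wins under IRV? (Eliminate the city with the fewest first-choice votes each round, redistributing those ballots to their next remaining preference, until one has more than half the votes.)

Round 1: Geneva 13, Chicago 7, Edmonton 9, Denver 0, Fresno 25. Denver eliminated.
Round 2: Geneva 13, Chicago 7, Edmonton 9, Fresno 25. Chicago eliminated.
Round 3: Geneva 13, Edmonton 9, Fresno 32. Fresno has a majority (≥28).

Fresno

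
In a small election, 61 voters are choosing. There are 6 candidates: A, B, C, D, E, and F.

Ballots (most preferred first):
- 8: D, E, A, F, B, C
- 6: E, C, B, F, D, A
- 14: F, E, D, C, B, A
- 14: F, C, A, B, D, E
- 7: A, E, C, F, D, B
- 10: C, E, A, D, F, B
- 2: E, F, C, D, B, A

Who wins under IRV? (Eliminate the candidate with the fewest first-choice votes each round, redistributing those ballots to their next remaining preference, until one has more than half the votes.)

E

Round 1: A 7, B 0, C 10, D 8, E 8, F 28. B eliminated.
Round 2: A 7, C 10, D 8, E 8, F 28. A eliminated.
Round 3: C 10, D 8, E 15, F 28. D eliminated.
Round 4: C 10, E 23, F 28. C eliminated.
Round 5: E 33, F 28. E has a majority (≥31).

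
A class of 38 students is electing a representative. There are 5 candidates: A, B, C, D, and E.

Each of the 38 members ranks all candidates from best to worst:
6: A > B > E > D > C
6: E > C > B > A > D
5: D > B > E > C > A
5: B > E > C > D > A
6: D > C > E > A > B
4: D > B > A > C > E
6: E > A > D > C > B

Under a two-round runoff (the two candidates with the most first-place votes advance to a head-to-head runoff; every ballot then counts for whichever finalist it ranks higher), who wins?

Round 1 first-place votes: A 6, B 5, C 0, D 15, E 12. D and E advance.
Runoff: D is ranked above E on 15 ballots, E above D on 23.

E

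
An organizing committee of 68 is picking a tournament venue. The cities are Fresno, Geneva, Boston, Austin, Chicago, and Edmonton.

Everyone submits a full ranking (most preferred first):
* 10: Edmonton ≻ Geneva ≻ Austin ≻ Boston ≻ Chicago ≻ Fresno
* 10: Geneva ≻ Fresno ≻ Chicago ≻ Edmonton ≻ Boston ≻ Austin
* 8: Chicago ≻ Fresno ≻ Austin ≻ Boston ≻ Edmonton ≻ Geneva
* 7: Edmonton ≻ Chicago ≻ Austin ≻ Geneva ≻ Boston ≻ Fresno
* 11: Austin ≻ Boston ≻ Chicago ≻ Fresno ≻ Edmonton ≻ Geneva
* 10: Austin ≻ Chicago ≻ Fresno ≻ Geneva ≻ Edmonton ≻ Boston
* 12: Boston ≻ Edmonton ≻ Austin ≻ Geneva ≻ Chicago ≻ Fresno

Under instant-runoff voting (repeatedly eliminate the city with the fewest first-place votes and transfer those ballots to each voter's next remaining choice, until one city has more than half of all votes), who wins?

Edmonton

Round 1: Fresno 0, Geneva 10, Boston 12, Austin 21, Chicago 8, Edmonton 17. Fresno eliminated.
Round 2: Geneva 10, Boston 12, Austin 21, Chicago 8, Edmonton 17. Chicago eliminated.
Round 3: Geneva 10, Boston 12, Austin 29, Edmonton 17. Geneva eliminated.
Round 4: Boston 12, Austin 29, Edmonton 27. Boston eliminated.
Round 5: Austin 29, Edmonton 39. Edmonton has a majority (≥35).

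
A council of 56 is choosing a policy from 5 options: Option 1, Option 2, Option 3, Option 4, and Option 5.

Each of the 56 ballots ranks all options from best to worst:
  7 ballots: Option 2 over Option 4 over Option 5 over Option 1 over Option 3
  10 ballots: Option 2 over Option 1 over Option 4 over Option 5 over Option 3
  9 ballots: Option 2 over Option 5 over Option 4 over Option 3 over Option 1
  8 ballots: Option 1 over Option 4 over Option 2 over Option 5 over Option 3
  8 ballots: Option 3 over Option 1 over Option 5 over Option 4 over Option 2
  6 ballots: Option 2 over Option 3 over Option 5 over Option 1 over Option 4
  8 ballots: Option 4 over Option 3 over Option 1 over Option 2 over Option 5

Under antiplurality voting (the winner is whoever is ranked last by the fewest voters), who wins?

Last-place votes: Option 1 9, Option 2 8, Option 3 25, Option 4 6, Option 5 8.

Option 4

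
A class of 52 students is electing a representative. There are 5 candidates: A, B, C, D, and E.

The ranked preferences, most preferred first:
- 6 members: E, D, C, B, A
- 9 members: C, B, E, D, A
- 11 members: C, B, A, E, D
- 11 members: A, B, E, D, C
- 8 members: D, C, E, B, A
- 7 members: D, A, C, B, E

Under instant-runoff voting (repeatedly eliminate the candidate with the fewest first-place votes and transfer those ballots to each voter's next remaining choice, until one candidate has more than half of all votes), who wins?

Round 1: A 11, B 0, C 20, D 15, E 6. B eliminated.
Round 2: A 11, C 20, D 15, E 6. E eliminated.
Round 3: A 11, C 20, D 21. A eliminated.
Round 4: C 20, D 32. D has a majority (≥27).

D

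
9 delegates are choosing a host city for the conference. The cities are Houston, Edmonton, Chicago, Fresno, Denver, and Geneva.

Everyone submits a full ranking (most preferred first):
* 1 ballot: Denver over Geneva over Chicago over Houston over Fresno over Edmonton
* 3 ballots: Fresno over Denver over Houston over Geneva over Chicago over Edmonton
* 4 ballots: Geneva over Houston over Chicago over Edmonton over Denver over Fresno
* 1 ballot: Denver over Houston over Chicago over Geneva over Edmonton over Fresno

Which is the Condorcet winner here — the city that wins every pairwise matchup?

Denver

Denver vs Houston: 5–4
Denver vs Edmonton: 5–4
Denver vs Chicago: 5–4
Denver vs Fresno: 6–3
Denver vs Geneva: 5–4
Denver beats every other city.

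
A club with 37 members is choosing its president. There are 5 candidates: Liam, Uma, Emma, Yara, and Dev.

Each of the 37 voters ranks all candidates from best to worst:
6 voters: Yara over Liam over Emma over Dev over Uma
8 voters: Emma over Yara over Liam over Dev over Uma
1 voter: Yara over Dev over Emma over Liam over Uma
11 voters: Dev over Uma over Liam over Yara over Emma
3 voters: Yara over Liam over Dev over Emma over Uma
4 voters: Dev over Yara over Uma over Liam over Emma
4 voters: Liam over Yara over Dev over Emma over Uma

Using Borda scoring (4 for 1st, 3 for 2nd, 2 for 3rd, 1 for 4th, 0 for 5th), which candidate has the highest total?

Liam: 6×3 + 8×2 + 1×1 + 11×2 + 3×3 + 4×1 + 4×4 = 86
Uma: 6×0 + 8×0 + 1×0 + 11×3 + 3×0 + 4×2 + 4×0 = 41
Emma: 6×2 + 8×4 + 1×2 + 11×0 + 3×1 + 4×0 + 4×1 = 53
Yara: 6×4 + 8×3 + 1×4 + 11×1 + 3×4 + 4×3 + 4×3 = 99
Dev: 6×1 + 8×1 + 1×3 + 11×4 + 3×2 + 4×4 + 4×2 = 91

Yara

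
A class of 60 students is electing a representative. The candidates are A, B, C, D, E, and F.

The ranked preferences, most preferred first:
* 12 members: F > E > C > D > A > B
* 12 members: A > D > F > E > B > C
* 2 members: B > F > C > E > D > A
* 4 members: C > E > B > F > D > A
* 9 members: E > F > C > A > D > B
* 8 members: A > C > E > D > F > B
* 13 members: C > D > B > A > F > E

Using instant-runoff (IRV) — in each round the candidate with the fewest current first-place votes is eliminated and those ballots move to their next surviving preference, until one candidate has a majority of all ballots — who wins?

Round 1: A 20, B 2, C 17, D 0, E 9, F 12. D eliminated.
Round 2: A 20, B 2, C 17, E 9, F 12. B eliminated.
Round 3: A 20, C 17, E 9, F 14. E eliminated.
Round 4: A 20, C 17, F 23. C eliminated.
Round 5: A 33, F 27. A has a majority (≥31).

A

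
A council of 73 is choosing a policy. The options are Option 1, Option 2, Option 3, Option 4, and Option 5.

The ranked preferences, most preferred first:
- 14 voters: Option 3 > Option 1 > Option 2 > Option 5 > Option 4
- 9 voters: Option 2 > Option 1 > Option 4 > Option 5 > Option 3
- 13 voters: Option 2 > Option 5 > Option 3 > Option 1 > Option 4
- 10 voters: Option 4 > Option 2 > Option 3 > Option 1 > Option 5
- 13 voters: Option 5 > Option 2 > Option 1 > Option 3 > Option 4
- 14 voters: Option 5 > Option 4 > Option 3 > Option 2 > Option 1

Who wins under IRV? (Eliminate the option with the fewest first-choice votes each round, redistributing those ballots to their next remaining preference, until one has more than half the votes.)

Round 1: Option 1 0, Option 2 22, Option 3 14, Option 4 10, Option 5 27. Option 1 eliminated.
Round 2: Option 2 22, Option 3 14, Option 4 10, Option 5 27. Option 4 eliminated.
Round 3: Option 2 32, Option 3 14, Option 5 27. Option 3 eliminated.
Round 4: Option 2 46, Option 5 27. Option 2 has a majority (≥37).

Option 2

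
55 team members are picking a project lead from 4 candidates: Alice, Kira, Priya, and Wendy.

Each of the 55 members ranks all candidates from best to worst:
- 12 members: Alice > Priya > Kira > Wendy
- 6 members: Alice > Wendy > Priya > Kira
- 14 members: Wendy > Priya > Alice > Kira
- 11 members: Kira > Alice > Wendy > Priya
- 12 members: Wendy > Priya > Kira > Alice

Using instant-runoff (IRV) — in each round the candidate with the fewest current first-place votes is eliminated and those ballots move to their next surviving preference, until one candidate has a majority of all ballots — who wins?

Round 1: Alice 18, Kira 11, Priya 0, Wendy 26. Priya eliminated.
Round 2: Alice 18, Kira 11, Wendy 26. Kira eliminated.
Round 3: Alice 29, Wendy 26. Alice has a majority (≥28).

Alice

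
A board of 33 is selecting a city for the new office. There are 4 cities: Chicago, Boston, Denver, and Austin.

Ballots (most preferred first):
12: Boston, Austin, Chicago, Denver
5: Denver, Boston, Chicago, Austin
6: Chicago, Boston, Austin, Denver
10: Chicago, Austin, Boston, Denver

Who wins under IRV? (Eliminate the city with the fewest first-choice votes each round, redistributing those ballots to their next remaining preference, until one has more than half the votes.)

Round 1: Chicago 16, Boston 12, Denver 5, Austin 0. Austin eliminated.
Round 2: Chicago 16, Boston 12, Denver 5. Denver eliminated.
Round 3: Chicago 16, Boston 17. Boston has a majority (≥17).

Boston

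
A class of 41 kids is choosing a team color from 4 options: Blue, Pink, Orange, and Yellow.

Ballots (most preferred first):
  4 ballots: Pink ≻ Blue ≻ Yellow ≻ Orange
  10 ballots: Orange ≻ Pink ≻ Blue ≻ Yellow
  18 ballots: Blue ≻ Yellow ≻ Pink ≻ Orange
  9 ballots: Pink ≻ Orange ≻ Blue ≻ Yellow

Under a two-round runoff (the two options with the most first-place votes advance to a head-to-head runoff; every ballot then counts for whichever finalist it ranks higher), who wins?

Pink

Round 1 first-place votes: Blue 18, Pink 13, Orange 10, Yellow 0. Blue and Pink advance.
Runoff: Blue is ranked above Pink on 18 ballots, Pink above Blue on 23.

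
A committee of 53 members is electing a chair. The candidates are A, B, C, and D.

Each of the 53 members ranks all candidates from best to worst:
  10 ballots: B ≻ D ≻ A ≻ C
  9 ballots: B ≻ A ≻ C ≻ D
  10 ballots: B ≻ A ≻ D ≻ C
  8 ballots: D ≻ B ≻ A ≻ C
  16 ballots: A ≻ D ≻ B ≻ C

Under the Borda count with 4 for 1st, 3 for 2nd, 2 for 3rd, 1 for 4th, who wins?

A: 10×2 + 9×3 + 10×3 + 8×2 + 16×4 = 157
B: 10×4 + 9×4 + 10×4 + 8×3 + 16×2 = 172
C: 10×1 + 9×2 + 10×1 + 8×1 + 16×1 = 62
D: 10×3 + 9×1 + 10×2 + 8×4 + 16×3 = 139

B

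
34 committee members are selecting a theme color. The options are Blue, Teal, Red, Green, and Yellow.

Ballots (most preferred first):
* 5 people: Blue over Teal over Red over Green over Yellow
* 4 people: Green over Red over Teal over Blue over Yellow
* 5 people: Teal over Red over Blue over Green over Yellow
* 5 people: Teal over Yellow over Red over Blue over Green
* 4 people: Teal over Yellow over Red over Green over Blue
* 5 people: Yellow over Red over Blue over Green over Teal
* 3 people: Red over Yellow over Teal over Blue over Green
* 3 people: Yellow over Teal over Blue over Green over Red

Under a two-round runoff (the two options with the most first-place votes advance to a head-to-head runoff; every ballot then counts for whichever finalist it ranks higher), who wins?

Round 1 first-place votes: Blue 5, Teal 14, Red 3, Green 4, Yellow 8. Teal and Yellow advance.
Runoff: Teal is ranked above Yellow on 23 ballots, Yellow above Teal on 11.

Teal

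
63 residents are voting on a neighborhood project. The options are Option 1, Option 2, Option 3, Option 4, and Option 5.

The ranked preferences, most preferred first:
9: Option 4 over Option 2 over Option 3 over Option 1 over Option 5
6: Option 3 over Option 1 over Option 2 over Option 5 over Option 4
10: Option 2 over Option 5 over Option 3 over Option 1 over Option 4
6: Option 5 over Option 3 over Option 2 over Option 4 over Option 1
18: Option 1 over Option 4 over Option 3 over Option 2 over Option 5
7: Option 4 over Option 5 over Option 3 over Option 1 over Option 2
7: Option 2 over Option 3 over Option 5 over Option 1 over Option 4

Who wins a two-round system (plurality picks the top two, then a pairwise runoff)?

Option 2

Round 1 first-place votes: Option 1 18, Option 2 17, Option 3 6, Option 4 16, Option 5 6. Option 1 and Option 2 advance.
Runoff: Option 1 is ranked above Option 2 on 31 ballots, Option 2 above Option 1 on 32.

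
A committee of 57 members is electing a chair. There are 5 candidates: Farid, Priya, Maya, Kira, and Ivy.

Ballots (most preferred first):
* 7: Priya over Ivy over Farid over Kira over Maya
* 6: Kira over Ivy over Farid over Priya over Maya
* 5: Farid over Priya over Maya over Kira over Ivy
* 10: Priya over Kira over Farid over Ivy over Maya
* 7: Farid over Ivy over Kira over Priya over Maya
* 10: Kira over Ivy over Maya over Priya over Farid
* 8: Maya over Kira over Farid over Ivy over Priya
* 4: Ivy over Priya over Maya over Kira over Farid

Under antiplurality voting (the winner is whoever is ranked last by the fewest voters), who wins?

Kira

Last-place votes: Farid 14, Priya 8, Maya 30, Kira 0, Ivy 5.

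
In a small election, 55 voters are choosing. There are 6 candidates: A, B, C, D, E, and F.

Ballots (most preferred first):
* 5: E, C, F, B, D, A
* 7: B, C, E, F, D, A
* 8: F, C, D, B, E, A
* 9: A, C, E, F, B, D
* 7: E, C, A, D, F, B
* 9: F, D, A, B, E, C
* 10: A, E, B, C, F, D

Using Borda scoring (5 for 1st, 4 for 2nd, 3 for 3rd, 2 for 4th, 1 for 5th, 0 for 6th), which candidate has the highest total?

E

A: 5×0 + 7×0 + 8×0 + 9×5 + 7×3 + 9×3 + 10×5 = 143
B: 5×2 + 7×5 + 8×2 + 9×1 + 7×0 + 9×2 + 10×3 = 118
C: 5×4 + 7×4 + 8×4 + 9×4 + 7×4 + 9×0 + 10×2 = 164
D: 5×1 + 7×1 + 8×3 + 9×0 + 7×2 + 9×4 + 10×0 = 86
E: 5×5 + 7×3 + 8×1 + 9×3 + 7×5 + 9×1 + 10×4 = 165
F: 5×3 + 7×2 + 8×5 + 9×2 + 7×1 + 9×5 + 10×1 = 149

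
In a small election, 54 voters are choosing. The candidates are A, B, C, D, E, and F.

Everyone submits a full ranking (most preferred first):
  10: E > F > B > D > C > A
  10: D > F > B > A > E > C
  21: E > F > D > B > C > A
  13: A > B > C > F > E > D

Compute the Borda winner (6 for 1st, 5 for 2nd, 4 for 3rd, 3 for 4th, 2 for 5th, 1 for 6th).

F

A: 10×1 + 10×3 + 21×1 + 13×6 = 139
B: 10×4 + 10×4 + 21×3 + 13×5 = 208
C: 10×2 + 10×1 + 21×2 + 13×4 = 124
D: 10×3 + 10×6 + 21×4 + 13×1 = 187
E: 10×6 + 10×2 + 21×6 + 13×2 = 232
F: 10×5 + 10×5 + 21×5 + 13×3 = 244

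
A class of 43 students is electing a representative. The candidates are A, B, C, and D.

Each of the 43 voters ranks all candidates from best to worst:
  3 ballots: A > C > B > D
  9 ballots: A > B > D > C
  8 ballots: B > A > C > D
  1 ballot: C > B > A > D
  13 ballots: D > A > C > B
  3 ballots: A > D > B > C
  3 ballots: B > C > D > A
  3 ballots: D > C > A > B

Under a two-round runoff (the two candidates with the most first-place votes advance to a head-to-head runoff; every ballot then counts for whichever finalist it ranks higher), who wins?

A

Round 1 first-place votes: A 15, B 11, C 1, D 16. D and A advance.
Runoff: D is ranked above A on 19 ballots, A above D on 24.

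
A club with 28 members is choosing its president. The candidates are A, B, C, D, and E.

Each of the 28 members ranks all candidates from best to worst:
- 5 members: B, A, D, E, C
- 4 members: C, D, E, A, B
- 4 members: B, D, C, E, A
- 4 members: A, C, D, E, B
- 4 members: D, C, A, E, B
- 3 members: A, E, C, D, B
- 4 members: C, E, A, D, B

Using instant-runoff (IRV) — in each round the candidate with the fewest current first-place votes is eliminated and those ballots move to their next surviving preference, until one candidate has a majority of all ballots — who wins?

Round 1: A 7, B 9, C 8, D 4, E 0. E eliminated.
Round 2: A 7, B 9, C 8, D 4. D eliminated.
Round 3: A 7, B 9, C 12. A eliminated.
Round 4: B 9, C 19. C has a majority (≥15).

C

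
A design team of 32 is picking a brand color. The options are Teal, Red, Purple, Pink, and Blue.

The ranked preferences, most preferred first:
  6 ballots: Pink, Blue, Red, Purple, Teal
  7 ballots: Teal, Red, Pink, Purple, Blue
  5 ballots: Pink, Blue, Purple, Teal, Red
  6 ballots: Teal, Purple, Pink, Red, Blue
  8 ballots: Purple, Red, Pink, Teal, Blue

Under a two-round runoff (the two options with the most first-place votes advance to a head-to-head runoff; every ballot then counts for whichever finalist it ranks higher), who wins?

Round 1 first-place votes: Teal 13, Red 0, Purple 8, Pink 11, Blue 0. Teal and Pink advance.
Runoff: Teal is ranked above Pink on 13 ballots, Pink above Teal on 19.

Pink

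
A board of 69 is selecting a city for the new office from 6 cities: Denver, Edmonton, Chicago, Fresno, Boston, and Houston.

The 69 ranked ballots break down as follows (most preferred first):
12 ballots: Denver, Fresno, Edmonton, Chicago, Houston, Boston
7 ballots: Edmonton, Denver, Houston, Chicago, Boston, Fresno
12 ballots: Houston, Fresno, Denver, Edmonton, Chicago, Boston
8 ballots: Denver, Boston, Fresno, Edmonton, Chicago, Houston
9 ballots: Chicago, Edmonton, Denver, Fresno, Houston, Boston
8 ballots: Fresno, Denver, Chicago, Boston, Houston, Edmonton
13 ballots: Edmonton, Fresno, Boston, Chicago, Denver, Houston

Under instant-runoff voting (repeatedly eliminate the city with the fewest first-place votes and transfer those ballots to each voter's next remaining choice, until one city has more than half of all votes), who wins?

Round 1: Denver 20, Edmonton 20, Chicago 9, Fresno 8, Boston 0, Houston 12. Boston eliminated.
Round 2: Denver 20, Edmonton 20, Chicago 9, Fresno 8, Houston 12. Fresno eliminated.
Round 3: Denver 28, Edmonton 20, Chicago 9, Houston 12. Chicago eliminated.
Round 4: Denver 28, Edmonton 29, Houston 12. Houston eliminated.
Round 5: Denver 40, Edmonton 29. Denver has a majority (≥35).

Denver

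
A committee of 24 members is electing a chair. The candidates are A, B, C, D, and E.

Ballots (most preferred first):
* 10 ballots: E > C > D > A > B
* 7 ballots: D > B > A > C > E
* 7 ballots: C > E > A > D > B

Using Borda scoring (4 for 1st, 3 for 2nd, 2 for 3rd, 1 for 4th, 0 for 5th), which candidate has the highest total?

C

A: 10×1 + 7×2 + 7×2 = 38
B: 10×0 + 7×3 + 7×0 = 21
C: 10×3 + 7×1 + 7×4 = 65
D: 10×2 + 7×4 + 7×1 = 55
E: 10×4 + 7×0 + 7×3 = 61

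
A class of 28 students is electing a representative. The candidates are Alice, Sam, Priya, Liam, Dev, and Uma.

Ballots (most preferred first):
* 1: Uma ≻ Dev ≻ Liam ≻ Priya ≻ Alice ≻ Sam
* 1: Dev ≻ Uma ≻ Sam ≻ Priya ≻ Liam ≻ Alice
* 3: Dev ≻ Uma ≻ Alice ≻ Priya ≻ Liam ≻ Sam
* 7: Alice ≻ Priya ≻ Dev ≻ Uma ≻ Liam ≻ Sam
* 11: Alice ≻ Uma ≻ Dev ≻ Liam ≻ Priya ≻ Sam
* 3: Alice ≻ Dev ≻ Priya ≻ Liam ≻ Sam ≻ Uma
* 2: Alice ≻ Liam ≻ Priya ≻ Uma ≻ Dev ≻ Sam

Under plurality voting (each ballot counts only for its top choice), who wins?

First-place votes: Alice 23, Sam 0, Priya 0, Liam 0, Dev 4, Uma 1.

Alice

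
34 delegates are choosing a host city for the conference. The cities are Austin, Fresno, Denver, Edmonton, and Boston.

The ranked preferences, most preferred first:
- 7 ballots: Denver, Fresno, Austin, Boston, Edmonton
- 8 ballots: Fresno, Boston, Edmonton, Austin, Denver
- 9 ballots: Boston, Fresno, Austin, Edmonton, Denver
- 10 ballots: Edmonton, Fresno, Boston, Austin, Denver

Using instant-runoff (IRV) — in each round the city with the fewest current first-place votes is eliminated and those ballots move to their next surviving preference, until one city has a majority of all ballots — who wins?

Fresno

Round 1: Austin 0, Fresno 8, Denver 7, Edmonton 10, Boston 9. Austin eliminated.
Round 2: Fresno 8, Denver 7, Edmonton 10, Boston 9. Denver eliminated.
Round 3: Fresno 15, Edmonton 10, Boston 9. Boston eliminated.
Round 4: Fresno 24, Edmonton 10. Fresno has a majority (≥18).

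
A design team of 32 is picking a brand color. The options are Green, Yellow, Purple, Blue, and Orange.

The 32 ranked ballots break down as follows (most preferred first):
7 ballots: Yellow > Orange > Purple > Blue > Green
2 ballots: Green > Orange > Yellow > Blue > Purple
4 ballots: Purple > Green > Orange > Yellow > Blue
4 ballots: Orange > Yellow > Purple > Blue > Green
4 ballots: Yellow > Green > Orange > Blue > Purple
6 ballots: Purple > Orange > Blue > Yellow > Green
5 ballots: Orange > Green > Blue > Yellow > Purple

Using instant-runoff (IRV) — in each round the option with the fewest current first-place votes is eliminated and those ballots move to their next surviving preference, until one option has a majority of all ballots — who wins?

Round 1: Green 2, Yellow 11, Purple 10, Blue 0, Orange 9. Blue eliminated.
Round 2: Green 2, Yellow 11, Purple 10, Orange 9. Green eliminated.
Round 3: Yellow 11, Purple 10, Orange 11. Purple eliminated.
Round 4: Yellow 11, Orange 21. Orange has a majority (≥17).

Orange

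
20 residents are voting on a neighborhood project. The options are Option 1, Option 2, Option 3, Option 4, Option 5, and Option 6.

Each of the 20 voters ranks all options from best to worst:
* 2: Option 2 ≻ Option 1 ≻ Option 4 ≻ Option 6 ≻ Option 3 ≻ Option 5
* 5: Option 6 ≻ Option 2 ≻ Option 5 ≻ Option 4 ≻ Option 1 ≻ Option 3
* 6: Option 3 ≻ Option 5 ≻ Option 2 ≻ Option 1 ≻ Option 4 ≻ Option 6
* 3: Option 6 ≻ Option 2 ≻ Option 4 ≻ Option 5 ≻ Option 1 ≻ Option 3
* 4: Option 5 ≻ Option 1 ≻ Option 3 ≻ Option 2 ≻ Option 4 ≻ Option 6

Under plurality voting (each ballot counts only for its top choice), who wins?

Option 6

First-place votes: Option 1 0, Option 2 2, Option 3 6, Option 4 0, Option 5 4, Option 6 8.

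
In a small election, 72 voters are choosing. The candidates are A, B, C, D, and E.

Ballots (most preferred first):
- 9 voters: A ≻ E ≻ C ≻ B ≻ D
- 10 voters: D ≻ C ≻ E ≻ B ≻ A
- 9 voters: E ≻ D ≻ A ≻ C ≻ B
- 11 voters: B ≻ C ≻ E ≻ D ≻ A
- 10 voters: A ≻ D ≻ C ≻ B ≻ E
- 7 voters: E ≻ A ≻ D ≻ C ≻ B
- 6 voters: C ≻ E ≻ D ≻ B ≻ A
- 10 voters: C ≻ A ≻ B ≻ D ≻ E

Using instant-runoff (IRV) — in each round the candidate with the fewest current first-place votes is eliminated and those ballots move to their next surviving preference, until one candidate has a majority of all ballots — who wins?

Round 1: A 19, B 11, C 16, D 10, E 16. D eliminated.
Round 2: A 19, B 11, C 26, E 16. B eliminated.
Round 3: A 19, C 37, E 16. C has a majority (≥37).

C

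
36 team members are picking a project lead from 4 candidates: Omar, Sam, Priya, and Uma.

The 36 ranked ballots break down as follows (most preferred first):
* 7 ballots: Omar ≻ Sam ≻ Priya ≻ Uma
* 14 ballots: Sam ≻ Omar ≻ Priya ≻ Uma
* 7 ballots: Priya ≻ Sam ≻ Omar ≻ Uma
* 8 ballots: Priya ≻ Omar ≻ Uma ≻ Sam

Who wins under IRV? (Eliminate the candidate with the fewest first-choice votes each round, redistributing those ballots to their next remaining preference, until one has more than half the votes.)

Sam

Round 1: Omar 7, Sam 14, Priya 15, Uma 0. Uma eliminated.
Round 2: Omar 7, Sam 14, Priya 15. Omar eliminated.
Round 3: Sam 21, Priya 15. Sam has a majority (≥19).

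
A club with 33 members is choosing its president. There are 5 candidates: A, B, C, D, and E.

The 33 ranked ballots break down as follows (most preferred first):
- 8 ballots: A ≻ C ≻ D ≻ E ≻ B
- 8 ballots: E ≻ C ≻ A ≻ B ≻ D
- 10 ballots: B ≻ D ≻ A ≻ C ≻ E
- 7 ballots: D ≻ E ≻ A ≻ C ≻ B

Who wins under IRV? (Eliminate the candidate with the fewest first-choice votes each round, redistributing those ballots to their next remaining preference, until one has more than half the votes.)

Round 1: A 8, B 10, C 0, D 7, E 8. C eliminated.
Round 2: A 8, B 10, D 7, E 8. D eliminated.
Round 3: A 8, B 10, E 15. A eliminated.
Round 4: B 10, E 23. E has a majority (≥17).

E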